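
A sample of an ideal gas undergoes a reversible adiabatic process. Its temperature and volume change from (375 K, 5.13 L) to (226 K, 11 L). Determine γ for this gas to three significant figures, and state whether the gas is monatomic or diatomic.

TV^(γ−1) = const ⇒ γ − 1 = ln(T₂/T₁) / ln(V₁/V₂).
γ = 1 + ln(226/375) / ln(5.13/11) = 1.664.
γ ≈ 1.66 is close to 5/3, so the gas is monatomic.

γ ≈ 1.66; monatomic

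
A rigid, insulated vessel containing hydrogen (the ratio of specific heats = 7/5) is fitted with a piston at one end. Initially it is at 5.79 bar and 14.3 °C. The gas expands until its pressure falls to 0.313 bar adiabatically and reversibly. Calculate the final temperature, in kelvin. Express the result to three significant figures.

Along an adiabat T P^((1−γ)/γ) is constant, so T₂ = T₁ (P₂/P₁)^((γ−1)/γ).
T₁ = 14.3 °C = 287.4 K.
T₂ = 287.4 × (0.313/5.79)^(2/7) = 124.9 K.

T₂ ≈ 125 K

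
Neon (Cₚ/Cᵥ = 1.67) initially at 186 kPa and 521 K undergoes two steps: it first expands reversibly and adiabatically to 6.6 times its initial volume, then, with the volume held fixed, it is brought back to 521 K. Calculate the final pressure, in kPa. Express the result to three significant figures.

P₃ ≈ 28.2 kPa

Adiabatic step (PV^γ = const): P₂ = 186×(1/6.6)^(1.67) = 7.959 kPa; T₂ = 521×(1/6.6)^(0.67) = 147.1 K.
Isochoric: P₃ = P₂(T₃/T₂) = 7.959 × (521/147.1) = 28.18 kPa.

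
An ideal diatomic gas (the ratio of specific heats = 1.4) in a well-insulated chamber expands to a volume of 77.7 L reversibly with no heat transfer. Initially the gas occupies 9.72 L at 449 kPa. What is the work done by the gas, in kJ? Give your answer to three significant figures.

P₂ = P₁(V₁/V₂)^γ = 449×(9.72/77.7)^(1.4) = 24.46 kPa.
For a reversible adiabat, W_by_gas = (P₁V₁ − P₂V₂)/(γ−1).
W_by = (449000×0.00972 − 24460×0.0777) / (0.4) = 6160 J.

W ≈ 6.16 kJ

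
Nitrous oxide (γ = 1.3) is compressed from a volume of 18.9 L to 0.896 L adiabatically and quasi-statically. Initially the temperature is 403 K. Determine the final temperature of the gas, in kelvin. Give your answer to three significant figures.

T₂ ≈ 1010 K

For a reversible adiabat TV^(γ−1) is constant, so T₂ = T₁ (V₁/V₂)^(γ−1).
T₂ = 403 × (18.9/0.896)^(0.3) = 1006 K.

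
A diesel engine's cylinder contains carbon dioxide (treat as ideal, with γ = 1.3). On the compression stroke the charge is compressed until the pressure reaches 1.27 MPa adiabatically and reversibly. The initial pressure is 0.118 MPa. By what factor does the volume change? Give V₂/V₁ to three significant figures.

From PV^γ = const, V₂/V₁ = (P₁/P₂)^(1/γ).
V₂/V₁ = (0.118/1.27)^(0.769) = 0.1608.

V₂/V₁ ≈ 0.161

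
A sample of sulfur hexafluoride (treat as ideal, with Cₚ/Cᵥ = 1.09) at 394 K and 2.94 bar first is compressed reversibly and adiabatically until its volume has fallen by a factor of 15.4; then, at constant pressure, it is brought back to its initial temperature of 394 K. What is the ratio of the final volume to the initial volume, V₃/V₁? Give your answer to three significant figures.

Adiabatic step: V₂/V₁ = 0.06494; T₂ = T₁·15.4^(0.09) = 503.9 K.
Isobaric step: V₃/V₂ = T₃/T₂ = 394/503.9.
V₃/V₁ = (V₂/V₁)(V₃/V₂) = 0.06494 × (394/503.9) = 0.05077.

V₃/V₁ ≈ 0.0508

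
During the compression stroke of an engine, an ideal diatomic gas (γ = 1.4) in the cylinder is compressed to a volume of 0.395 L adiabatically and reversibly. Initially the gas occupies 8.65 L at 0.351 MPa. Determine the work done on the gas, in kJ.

P₂ = P₁(V₁/V₂)^γ = 0.351×(8.65/0.395)^(1.4) = 26.42 MPa.
For a reversible adiabat, W_by_gas = (P₁V₁ − P₂V₂)/(γ−1).
W_by = (351000×0.00865 − 2.642×10^7×0.000395) / (0.4) = -18500 J.
W_on_gas = −W_by = 18500 J.

W ≈ 18.5 kJ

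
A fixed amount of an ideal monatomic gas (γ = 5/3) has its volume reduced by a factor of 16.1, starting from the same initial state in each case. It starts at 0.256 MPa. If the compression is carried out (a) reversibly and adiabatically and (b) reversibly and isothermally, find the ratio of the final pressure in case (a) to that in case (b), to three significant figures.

P_adiabatic / P_isothermal ≈ 6.38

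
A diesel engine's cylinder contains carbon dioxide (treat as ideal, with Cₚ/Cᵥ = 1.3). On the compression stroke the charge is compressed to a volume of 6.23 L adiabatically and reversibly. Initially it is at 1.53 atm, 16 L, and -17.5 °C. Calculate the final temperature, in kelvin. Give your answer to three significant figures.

T₂ ≈ 339 K

For a reversible adiabat TV^(γ−1) is constant, so T₂ = T₁ (V₁/V₂)^(γ−1).
T₁ = -17.5 °C = 255.6 K.
T₂ = 255.6 × (16/6.23)^(0.3) = 339.3 K.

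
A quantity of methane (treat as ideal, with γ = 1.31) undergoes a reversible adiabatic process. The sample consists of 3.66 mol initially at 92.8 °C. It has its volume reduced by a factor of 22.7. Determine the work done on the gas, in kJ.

W ≈ 58.6 kJ

Adiabatic: T₁V₁^(γ−1) = T₂V₂^(γ−1) ⇒ T₂ = T₁ (V₁/V₂)^(γ−1).
T₁ = 92.8 °C = 365.9 K.
T₂ = 365.9 × 22.7^(0.31) = 963.4 K.
Q = 0, so ΔU = W_on_gas = nCᵥΔT with Cᵥ = R/(γ−1) = 26.82 J/(mol·K).
ΔU = 3.66 × 26.82 × (963.4 − 365.9) = 58640 J.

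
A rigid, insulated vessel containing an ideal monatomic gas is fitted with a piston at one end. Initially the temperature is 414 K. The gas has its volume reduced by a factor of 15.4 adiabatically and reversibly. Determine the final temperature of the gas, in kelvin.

For a reversible adiabat TV^(γ−1) is constant, so T₂ = T₁ (V₁/V₂)^(γ−1).
For a monatomic ideal gas γ = 5/3, so γ−1 = 2/3.
T₂ = 414 × 15.4^(2/3) = 2563 K.

T₂ ≈ 2560 K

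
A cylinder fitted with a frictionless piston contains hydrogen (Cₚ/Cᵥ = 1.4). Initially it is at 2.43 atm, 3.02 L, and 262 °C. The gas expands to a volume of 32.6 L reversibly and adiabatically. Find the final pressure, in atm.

Since PV^γ is constant along a reversible adiabat, P₂ = P₁ (V₁/V₂)^γ.
P₂ = 2.43 × (3.02/32.6)^(1.4) = 0.08692 atm.

P₂ ≈ 0.0869 atm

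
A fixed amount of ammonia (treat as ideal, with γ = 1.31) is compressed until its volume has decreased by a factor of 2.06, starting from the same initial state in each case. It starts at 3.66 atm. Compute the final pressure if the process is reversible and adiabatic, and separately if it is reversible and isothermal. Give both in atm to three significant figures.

Isothermal: P₂ = P₁(V₁/V₂) = 3.66×2.06 = 7.54 atm.
Adiabatic: P₂ = P₁(V₁/V₂)^γ = 3.66×2.06^(1.31) = 9.433 atm.

adiabatic: 9.43 atm; isothermal: 7.54 atm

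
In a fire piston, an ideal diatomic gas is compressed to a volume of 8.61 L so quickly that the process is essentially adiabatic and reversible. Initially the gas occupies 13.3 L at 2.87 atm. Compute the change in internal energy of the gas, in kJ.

ΔU ≈ 1.84 kJ

γ = 7/5 for a diatomic ideal gas.
P₂ = P₁(V₁/V₂)^γ = 2.87×(13.3/8.61)^(7/5) = 5.276 atm.
For a reversible adiabat, W_by_gas = (P₁V₁ − P₂V₂)/(γ−1).
W_by = (290800×0.0133 − 534500×0.00861) / (2/5) = -1837 J.
Q = 0 ⇒ ΔU = −W_by = 1837 J.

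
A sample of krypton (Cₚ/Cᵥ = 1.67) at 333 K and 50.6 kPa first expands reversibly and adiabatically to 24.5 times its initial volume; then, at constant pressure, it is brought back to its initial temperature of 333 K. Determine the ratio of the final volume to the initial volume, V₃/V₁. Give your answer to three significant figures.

Adiabatic step: V₂/V₁ = 24.5; T₂ = T₁·(1/24.5)^(0.67) = 39.06 K.
Isobaric step: V₃/V₂ = T₃/T₂ = 333/39.06.
V₃/V₁ = (V₂/V₁)(V₃/V₂) = 24.5 × (333/39.06) = 208.9.

V₃/V₁ ≈ 209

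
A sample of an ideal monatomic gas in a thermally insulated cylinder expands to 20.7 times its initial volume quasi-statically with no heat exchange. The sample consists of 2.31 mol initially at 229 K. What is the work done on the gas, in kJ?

Adiabatic: T₁V₁^(γ−1) = T₂V₂^(γ−1) ⇒ T₂ = T₁ (V₁/V₂)^(γ−1).
γ = 5/3 for a monatomic ideal gas, so γ−1 = 2/3.
T₂ = 229 × (1/20.7)^(2/3) = 30.38 K.
Q = 0, so ΔU = W_on_gas = nCᵥΔT with Cᵥ = R/(γ−1) = 12.47 J/(mol·K).
ΔU = 2.31 × 12.47 × (30.38 − 229) = -5722 J.

W ≈ -5.72 kJ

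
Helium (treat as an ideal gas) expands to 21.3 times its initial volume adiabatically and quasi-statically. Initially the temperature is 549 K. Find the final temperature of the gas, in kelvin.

For a reversible adiabat TV^(γ−1) is constant, so T₂ = T₁ (V₁/V₂)^(γ−1).
For a monatomic ideal gas γ = 5/3, so γ−1 = 2/3.
T₂ = 549 × (1/21.3)^(2/3) = 71.45 K.

T₂ ≈ 71.4 K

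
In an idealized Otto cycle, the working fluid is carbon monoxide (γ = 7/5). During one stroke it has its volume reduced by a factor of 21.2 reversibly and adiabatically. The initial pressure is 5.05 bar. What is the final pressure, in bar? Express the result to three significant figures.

P₂ ≈ 363 bar

Since PV^γ is constant along a reversible adiabat, P₂ = P₁ (V₁/V₂)^γ.
P₂ = 5.05 × 21.2^(7/5) = 363.2 bar.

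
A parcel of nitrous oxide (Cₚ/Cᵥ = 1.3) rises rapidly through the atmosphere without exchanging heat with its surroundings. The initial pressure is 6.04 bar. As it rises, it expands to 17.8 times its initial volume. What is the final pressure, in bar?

P₂ ≈ 0.143 bar

Since PV^γ is constant along a reversible adiabat, P₂ = P₁ (V₁/V₂)^γ.
P₂ = 6.04 × (1/17.8)^(1.3) = 0.1431 bar.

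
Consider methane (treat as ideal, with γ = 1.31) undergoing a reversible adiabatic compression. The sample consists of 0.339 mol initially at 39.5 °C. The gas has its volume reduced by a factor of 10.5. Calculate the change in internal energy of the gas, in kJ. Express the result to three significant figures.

Adiabatic: T₁V₁^(γ−1) = T₂V₂^(γ−1) ⇒ T₂ = T₁ (V₁/V₂)^(γ−1).
T₁ = 39.5 °C = 312.6 K.
T₂ = 312.6 × 10.5^(0.31) = 648.1 K.
Q = 0, so ΔU = W_on_gas = nCᵥΔT with Cᵥ = R/(γ−1) = 26.82 J/(mol·K).
ΔU = 0.339 × 26.82 × (648.1 − 312.6) = 3050 J.

ΔU ≈ 3.05 kJ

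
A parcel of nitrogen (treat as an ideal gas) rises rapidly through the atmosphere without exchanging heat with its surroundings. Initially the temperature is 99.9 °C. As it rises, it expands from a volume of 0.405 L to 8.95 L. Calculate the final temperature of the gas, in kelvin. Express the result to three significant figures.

T₂ ≈ 108 K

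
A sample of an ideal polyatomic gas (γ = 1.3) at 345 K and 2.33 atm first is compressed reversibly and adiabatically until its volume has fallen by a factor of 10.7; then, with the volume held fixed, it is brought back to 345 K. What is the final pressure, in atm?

Adiabatic step (PV^γ = const): P₂ = 2.33×10.7^(1.3) = 50.76 atm; T₂ = 345×10.7^(0.3) = 702.5 K.
Isochoric: P₃ = P₂(T₃/T₂) = 50.76 × (345/702.5) = 24.93 atm.

P₃ ≈ 24.9 atm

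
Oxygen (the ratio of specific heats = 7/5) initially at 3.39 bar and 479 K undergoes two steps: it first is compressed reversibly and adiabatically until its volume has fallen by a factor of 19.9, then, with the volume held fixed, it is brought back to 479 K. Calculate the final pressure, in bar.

P₃ ≈ 67.5 bar

Adiabatic step (PV^γ = const): P₂ = 3.39×19.9^(7/5) = 223.1 bar; T₂ = 479×19.9^(2/5) = 1584 K.
Isochoric: P₃ = P₂(T₃/T₂) = 223.1 × (479/1584) = 67.46 bar.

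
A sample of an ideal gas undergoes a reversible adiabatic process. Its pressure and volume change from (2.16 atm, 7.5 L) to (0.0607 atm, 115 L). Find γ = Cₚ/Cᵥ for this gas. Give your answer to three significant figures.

PV^γ = const ⇒ γ = ln(P₂/P₁) / ln(V₁/V₂).
γ = ln(0.0607/2.16) / ln(7.5/115) = 1.308.

γ ≈ 1.31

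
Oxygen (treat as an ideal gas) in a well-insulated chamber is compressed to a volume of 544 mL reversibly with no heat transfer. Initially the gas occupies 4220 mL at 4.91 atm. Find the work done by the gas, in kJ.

W ≈ -6.66 kJ

γ = 7/5 for a diatomic ideal gas.
P₂ = P₁(V₁/V₂)^γ = 4.91×(4220/544)^(7/5) = 86.43 atm.
For a reversible adiabat, W_by_gas = (P₁V₁ − P₂V₂)/(γ−1).
W_by = (497500×0.00422 − 8.758×10^6×0.000544) / (2/5) = -6662 J.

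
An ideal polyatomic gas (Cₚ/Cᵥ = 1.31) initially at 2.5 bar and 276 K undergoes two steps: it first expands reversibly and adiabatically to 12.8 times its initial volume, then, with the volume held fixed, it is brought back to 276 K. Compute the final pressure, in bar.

Adiabatic step (PV^γ = const): P₂ = 2.5×(1/12.8)^(1.31) = 0.08861 bar; T₂ = 276×(1/12.8)^(0.31) = 125.2 K.
Isochoric: P₃ = P₂(T₃/T₂) = 0.08861 × (276/125.2) = 0.1953 bar.

P₃ ≈ 0.195 bar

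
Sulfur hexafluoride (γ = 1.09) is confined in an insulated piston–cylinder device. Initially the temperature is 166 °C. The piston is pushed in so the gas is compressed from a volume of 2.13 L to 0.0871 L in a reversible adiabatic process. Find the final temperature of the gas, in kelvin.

For a reversible adiabat TV^(γ−1) is constant, so T₂ = T₁ (V₁/V₂)^(γ−1).
T₁ = 166 °C = 439.1 K.
T₂ = 439.1 × (2.13/0.0871)^(0.09) = 585.6 K.

T₂ ≈ 586 K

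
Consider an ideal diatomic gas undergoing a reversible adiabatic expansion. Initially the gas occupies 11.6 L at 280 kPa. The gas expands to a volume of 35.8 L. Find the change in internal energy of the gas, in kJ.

γ = 7/5 for a diatomic ideal gas.
P₂ = P₁(V₁/V₂)^γ = 280×(11.6/35.8)^(7/5) = 57.8 kPa.
For a reversible adiabat, W_by_gas = (P₁V₁ − P₂V₂)/(γ−1).
W_by = (280000×0.0116 − 57800×0.0358) / (2/5) = 2946 J.
Q = 0 ⇒ ΔU = −W_by = -2946 J.

ΔU ≈ -2.95 kJ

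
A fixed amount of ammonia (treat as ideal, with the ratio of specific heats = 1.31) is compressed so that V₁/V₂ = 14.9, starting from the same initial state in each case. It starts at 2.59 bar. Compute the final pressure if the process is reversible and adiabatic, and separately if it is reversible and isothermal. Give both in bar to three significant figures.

adiabatic: 89.2 bar; isothermal: 38.6 bar

Isothermal: P₂ = P₁(V₁/V₂) = 2.59×14.9 = 38.59 bar.
Adiabatic: P₂ = P₁(V₁/V₂)^γ = 2.59×14.9^(1.31) = 89.16 bar.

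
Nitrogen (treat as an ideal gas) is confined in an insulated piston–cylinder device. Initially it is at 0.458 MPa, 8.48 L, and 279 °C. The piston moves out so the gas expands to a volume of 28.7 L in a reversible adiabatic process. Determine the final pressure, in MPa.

P₂ ≈ 0.0831 MPa

Since PV^γ is constant along a reversible adiabat, P₂ = P₁ (V₁/V₂)^γ.
γ = 7/5 for a diatomic ideal gas.
P₂ = 0.458 × (8.48/28.7)^(7/5) = 0.0831 MPa.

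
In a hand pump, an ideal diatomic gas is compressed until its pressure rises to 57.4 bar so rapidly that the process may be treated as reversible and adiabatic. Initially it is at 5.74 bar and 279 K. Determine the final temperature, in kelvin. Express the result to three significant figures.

Adiabatic: T₂/T₁ = (P₂/P₁)^((γ−1)/γ).
For a diatomic ideal gas γ = 7/5, so (γ−1)/γ = 2/7.
T₂ = 279 × (57.4/5.74)^(2/7) = 538.7 K.

T₂ ≈ 539 K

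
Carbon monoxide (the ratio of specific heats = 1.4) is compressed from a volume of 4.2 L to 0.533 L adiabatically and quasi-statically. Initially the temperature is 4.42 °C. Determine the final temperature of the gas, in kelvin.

T₂ ≈ 634 K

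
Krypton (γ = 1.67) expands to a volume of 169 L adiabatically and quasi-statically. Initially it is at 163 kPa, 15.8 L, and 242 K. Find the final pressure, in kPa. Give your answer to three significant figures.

P₂ ≈ 3.11 kPa

Since PV^γ is constant along a reversible adiabat, P₂ = P₁ (V₁/V₂)^γ.
P₂ = 163 × (15.8/169)^(1.67) = 3.114 kPa.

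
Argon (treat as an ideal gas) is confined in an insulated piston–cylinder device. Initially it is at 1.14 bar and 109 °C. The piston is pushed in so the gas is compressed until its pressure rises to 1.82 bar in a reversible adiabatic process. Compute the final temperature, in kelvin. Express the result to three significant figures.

T₂ ≈ 461 K

Adiabatic: T₂/T₁ = (P₂/P₁)^((γ−1)/γ).
For a monatomic ideal gas γ = 5/3, so (γ−1)/γ = 2/5.
T₁ = 109 °C = 382.1 K.
T₂ = 382.1 × (1.82/1.14)^(2/5) = 460.8 K.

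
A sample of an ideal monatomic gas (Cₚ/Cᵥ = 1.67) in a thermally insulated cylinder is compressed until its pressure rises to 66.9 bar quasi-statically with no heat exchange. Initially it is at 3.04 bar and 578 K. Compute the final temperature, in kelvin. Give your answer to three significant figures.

T₂ ≈ 2000 K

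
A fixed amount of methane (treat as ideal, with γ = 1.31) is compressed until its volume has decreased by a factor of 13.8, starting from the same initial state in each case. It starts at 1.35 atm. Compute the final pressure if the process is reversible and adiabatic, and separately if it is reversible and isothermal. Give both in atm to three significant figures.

adiabatic: 42.0 atm; isothermal: 18.6 atm

Isothermal: P₂ = P₁(V₁/V₂) = 1.35×13.8 = 18.63 atm.
Adiabatic: P₂ = P₁(V₁/V₂)^γ = 1.35×13.8^(1.31) = 42.03 atm.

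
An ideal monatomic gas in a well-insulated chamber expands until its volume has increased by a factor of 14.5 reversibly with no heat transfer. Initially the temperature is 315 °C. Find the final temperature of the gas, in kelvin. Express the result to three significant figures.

For a reversible adiabat TV^(γ−1) is constant, so T₂ = T₁ (V₁/V₂)^(γ−1).
For a monatomic ideal gas γ = 5/3, so γ−1 = 2/3.
T₁ = 315 °C = 588.1 K.
T₂ = 588.1 × (1/14.5)^(2/3) = 98.91 K.

T₂ ≈ 98.9 K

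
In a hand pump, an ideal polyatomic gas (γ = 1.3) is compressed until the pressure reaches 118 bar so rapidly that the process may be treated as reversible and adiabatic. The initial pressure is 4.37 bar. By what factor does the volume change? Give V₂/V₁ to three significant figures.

V₂/V₁ ≈ 0.0792

From PV^γ = const, V₂/V₁ = (P₁/P₂)^(1/γ).
V₂/V₁ = (4.37/118)^(0.769) = 0.07924.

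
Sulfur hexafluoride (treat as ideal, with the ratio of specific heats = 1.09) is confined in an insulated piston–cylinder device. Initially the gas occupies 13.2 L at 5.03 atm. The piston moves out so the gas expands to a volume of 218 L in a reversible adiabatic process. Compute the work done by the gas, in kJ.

W ≈ 16.7 kJ

P₂ = P₁(V₁/V₂)^γ = 5.03×(13.2/218)^(1.09) = 0.2366 atm.
For a reversible adiabat, W_by_gas = (P₁V₁ − P₂V₂)/(γ−1).
W_by = (509700×0.0132 − 23980×0.218) / (0.09) = 16670 J.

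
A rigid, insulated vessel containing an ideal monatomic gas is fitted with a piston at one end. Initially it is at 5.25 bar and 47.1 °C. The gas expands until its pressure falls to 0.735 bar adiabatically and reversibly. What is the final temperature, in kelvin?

T₂ ≈ 146 K

Along an adiabat T P^((1−γ)/γ) is constant, so T₂ = T₁ (P₂/P₁)^((γ−1)/γ).
For a monatomic ideal gas γ = 5/3, so (γ−1)/γ = 2/5.
T₁ = 47.1 °C = 320.2 K.
T₂ = 320.2 × (0.735/5.25)^(2/5) = 145.9 K.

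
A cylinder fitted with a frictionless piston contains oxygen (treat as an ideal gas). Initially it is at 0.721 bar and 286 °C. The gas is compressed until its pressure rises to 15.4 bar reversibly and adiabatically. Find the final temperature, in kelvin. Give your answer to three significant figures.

T₂ ≈ 1340 K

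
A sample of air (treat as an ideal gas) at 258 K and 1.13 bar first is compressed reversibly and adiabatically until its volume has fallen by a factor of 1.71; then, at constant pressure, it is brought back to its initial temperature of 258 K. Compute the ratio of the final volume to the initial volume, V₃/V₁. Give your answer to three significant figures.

For a diatomic ideal gas γ = 7/5.
Adiabatic step: V₂/V₁ = 0.5848; T₂ = T₁·1.71^(2/5) = 319.8 K.
Isobaric step: V₃/V₂ = T₃/T₂ = 258/319.8.
V₃/V₁ = (V₂/V₁)(V₃/V₂) = 0.5848 × (258/319.8) = 0.4719.

V₃/V₁ ≈ 0.472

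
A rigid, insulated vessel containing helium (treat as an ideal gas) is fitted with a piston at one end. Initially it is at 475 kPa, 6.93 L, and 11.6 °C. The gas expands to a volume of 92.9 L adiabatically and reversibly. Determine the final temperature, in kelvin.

Adiabatic: T₁V₁^(γ−1) = T₂V₂^(γ−1) ⇒ T₂ = T₁ (V₁/V₂)^(γ−1).
γ = 5/3 for a monatomic ideal gas.
T₁ = 11.6 °C = 284.8 K.
T₂ = 284.8 × (6.93/92.9)^(2/3) = 50.46 K.

T₂ ≈ 50.5 K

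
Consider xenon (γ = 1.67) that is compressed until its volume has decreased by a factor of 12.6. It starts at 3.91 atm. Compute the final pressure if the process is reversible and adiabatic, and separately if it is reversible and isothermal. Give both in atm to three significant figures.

Isothermal: P₂ = P₁(V₁/V₂) = 3.91×12.6 = 49.27 atm.
Adiabatic: P₂ = P₁(V₁/V₂)^γ = 3.91×12.6^(1.67) = 269 atm.

adiabatic: 269 atm; isothermal: 49.3 atm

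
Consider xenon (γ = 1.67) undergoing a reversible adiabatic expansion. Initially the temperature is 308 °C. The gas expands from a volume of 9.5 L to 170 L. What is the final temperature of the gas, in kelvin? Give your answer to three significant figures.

For a reversible adiabat TV^(γ−1) is constant, so T₂ = T₁ (V₁/V₂)^(γ−1).
T₁ = 308 °C = 581.1 K.
T₂ = 581.1 × (9.5/170)^(0.67) = 84.13 K.

T₂ ≈ 84.1 K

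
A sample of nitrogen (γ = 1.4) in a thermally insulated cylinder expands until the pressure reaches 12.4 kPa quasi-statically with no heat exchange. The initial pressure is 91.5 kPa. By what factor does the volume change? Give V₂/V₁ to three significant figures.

From PV^γ = const, V₂/V₁ = (P₁/P₂)^(1/γ).
V₂/V₁ = (91.5/12.4)^(0.714) = 4.169.

V₂/V₁ ≈ 4.17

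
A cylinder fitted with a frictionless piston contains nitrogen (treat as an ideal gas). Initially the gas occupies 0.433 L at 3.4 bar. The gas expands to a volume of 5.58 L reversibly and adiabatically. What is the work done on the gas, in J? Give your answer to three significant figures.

γ = 7/5 for a diatomic ideal gas.
P₂ = P₁(V₁/V₂)^γ = 3.4×(0.433/5.58)^(7/5) = 0.0949 bar.
For a reversible adiabat, W_by_gas = (P₁V₁ − P₂V₂)/(γ−1).
W_by = (340000×0.000433 − 9490×0.00558) / (2/5) = 235.7 J.
W_on_gas = −W_by = -235.7 J.

W ≈ -236 J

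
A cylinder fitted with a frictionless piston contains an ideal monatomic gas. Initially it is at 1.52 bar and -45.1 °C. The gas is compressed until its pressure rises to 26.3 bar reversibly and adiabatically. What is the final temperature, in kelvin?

Along an adiabat T P^((1−γ)/γ) is constant, so T₂ = T₁ (P₂/P₁)^((γ−1)/γ).
For a monatomic ideal gas γ = 5/3, so (γ−1)/γ = 2/5.
T₁ = -45.1 °C = 228 K.
T₂ = 228 × (26.3/1.52)^(2/5) = 713.3 K.

T₂ ≈ 713 K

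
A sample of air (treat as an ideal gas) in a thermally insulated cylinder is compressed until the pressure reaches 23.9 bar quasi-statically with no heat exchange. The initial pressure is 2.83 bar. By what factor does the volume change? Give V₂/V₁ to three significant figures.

V₂/V₁ ≈ 0.218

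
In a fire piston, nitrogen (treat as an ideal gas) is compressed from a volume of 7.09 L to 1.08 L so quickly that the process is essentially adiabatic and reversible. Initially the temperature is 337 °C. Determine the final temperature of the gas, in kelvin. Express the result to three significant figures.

T₂ ≈ 1300 K

For a reversible adiabat TV^(γ−1) is constant, so T₂ = T₁ (V₁/V₂)^(γ−1).
For a diatomic ideal gas γ = 7/5, so γ−1 = 2/5.
T₁ = 337 °C = 610.1 K.
T₂ = 610.1 × (7.09/1.08)^(2/5) = 1295 K.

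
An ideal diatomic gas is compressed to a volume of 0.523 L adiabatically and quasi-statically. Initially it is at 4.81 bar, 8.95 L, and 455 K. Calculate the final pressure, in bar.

P₂ ≈ 256 bar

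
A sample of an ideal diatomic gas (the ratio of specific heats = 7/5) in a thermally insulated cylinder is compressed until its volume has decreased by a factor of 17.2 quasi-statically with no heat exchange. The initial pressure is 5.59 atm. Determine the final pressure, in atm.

P₂ ≈ 300 atm

Adiabatic: P₁V₁^γ = P₂V₂^γ ⇒ P₂ = P₁ (V₁/V₂)^γ.
P₂ = 5.59 × 17.2^(7/5) = 300 atm.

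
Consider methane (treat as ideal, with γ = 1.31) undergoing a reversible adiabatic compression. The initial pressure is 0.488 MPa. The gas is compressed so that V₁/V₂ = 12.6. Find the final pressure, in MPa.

P₂ ≈ 13.5 MPa

Since PV^γ is constant along a reversible adiabat, P₂ = P₁ (V₁/V₂)^γ.
P₂ = 0.488 × 12.6^(1.31) = 13.49 MPa.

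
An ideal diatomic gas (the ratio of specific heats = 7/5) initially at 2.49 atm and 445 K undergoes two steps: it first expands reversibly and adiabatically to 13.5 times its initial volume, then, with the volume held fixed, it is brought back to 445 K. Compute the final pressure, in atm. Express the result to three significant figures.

P₃ ≈ 0.184 atm

Adiabatic step (PV^γ = const): P₂ = 2.49×(1/13.5)^(7/5) = 0.06512 atm; T₂ = 445×(1/13.5)^(2/5) = 157.1 K.
Isochoric: P₃ = P₂(T₃/T₂) = 0.06512 × (445/157.1) = 0.1844 atm.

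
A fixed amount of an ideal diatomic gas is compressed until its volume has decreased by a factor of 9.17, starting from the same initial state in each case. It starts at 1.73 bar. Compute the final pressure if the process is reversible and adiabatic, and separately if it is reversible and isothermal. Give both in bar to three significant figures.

For a diatomic ideal gas γ = 7/5.
Isothermal: P₂ = P₁(V₁/V₂) = 1.73×9.17 = 15.86 bar.
Adiabatic: P₂ = P₁(V₁/V₂)^γ = 1.73×9.17^(7/5) = 38.49 bar.

adiabatic: 38.5 bar; isothermal: 15.9 bar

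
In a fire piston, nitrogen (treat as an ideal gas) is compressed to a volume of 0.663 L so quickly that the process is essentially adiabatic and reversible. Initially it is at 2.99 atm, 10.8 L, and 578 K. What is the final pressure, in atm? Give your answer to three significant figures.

Since PV^γ is constant along a reversible adiabat, P₂ = P₁ (V₁/V₂)^γ.
γ = 7/5 for a diatomic ideal gas.
P₂ = 2.99 × (10.8/0.663)^(7/5) = 148.7 atm.

P₂ ≈ 149 atm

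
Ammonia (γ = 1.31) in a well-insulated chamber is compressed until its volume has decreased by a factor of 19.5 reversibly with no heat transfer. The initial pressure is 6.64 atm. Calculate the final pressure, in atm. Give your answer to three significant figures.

P₂ ≈ 325 atm

Adiabatic: P₁V₁^γ = P₂V₂^γ ⇒ P₂ = P₁ (V₁/V₂)^γ.
P₂ = 6.64 × 19.5^(1.31) = 325.2 atm.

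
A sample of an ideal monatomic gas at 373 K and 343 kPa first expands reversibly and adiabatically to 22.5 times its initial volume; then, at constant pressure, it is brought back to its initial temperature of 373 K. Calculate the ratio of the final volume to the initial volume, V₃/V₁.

V₃/V₁ ≈ 179

For a monatomic ideal gas γ = 5/3.
Adiabatic step: V₂/V₁ = 22.5; T₂ = T₁·(1/22.5)^(2/3) = 46.8 K.
Isobaric step: V₃/V₂ = T₃/T₂ = 373/46.8.
V₃/V₁ = (V₂/V₁)(V₃/V₂) = 22.5 × (373/46.8) = 179.3.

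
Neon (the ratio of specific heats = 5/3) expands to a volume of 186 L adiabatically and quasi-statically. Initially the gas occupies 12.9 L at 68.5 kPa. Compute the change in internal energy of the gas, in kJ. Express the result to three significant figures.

ΔU ≈ -1.10 kJ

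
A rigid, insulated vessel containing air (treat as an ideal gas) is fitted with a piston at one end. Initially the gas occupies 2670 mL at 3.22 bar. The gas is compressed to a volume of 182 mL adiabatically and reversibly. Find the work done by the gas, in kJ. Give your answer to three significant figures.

γ = 7/5 for a diatomic ideal gas.
P₂ = P₁(V₁/V₂)^γ = 3.22×(2670/182)^(7/5) = 138.3 bar.
For a reversible adiabat, W_by_gas = (P₁V₁ − P₂V₂)/(γ−1).
W_by = (322000×0.00267 − 1.383×10^7×0.000182) / (2/5) = -4144 J.

W ≈ -4.14 kJ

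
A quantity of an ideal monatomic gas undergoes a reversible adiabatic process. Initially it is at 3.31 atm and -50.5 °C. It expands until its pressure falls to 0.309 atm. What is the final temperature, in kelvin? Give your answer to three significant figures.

T₂ ≈ 86.2 K

Adiabatic: T₂/T₁ = (P₂/P₁)^((γ−1)/γ).
For a monatomic ideal gas γ = 5/3, so (γ−1)/γ = 2/5.
T₁ = -50.5 °C = 222.6 K.
T₂ = 222.6 × (0.309/3.31)^(2/5) = 86.23 K.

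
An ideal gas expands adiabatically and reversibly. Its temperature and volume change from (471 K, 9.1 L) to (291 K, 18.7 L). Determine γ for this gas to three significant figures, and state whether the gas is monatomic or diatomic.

TV^(γ−1) = const ⇒ γ − 1 = ln(T₂/T₁) / ln(V₁/V₂).
γ = 1 + ln(291/471) / ln(9.1/18.7) = 1.669.
γ ≈ 1.67 is close to 5/3, so the gas is monatomic.

γ ≈ 1.67; monatomic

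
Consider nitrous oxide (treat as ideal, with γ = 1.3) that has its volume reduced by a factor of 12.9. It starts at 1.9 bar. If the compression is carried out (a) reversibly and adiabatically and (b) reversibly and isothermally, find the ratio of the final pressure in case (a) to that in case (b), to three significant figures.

Isothermal: P_b = P₁(V₁/V₂) = 1.9×12.9.
Adiabatic: P_a = P₁(V₁/V₂)^γ = 1.9×12.9^(1.3).
P_a/P_b = (V₁/V₂)^(γ−1) = 12.9^(0.3) = 2.154.

P_adiabatic / P_isothermal ≈ 2.15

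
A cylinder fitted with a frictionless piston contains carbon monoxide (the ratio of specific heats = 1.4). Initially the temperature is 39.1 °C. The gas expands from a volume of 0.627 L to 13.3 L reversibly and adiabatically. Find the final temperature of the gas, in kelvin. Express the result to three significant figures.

T₂ ≈ 92.0 K

Adiabatic: T₁V₁^(γ−1) = T₂V₂^(γ−1) ⇒ T₂ = T₁ (V₁/V₂)^(γ−1).
T₁ = 39.1 °C = 312.2 K.
T₂ = 312.2 × (0.627/13.3)^(0.4) = 92.02 K.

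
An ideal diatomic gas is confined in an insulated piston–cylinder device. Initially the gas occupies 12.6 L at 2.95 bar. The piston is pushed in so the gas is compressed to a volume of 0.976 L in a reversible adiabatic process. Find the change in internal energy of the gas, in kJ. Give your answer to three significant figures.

ΔU ≈ 16.6 kJ

γ = 7/5 for a diatomic ideal gas.
P₂ = P₁(V₁/V₂)^γ = 2.95×(12.6/0.976)^(7/5) = 106 bar.
For a reversible adiabat, W_by_gas = (P₁V₁ − P₂V₂)/(γ−1).
W_by = (295000×0.0126 − 1.06×10^7×0.000976) / (2/5) = -16560 J.
Q = 0 ⇒ ΔU = −W_by = 16560 J.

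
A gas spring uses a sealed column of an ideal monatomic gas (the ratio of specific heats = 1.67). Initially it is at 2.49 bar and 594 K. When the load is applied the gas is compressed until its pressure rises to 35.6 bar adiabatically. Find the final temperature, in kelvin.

T₂ ≈ 1730 K

Along an adiabat T P^((1−γ)/γ) is constant, so T₂ = T₁ (P₂/P₁)^((γ−1)/γ).
T₂ = 594 × (35.6/2.49)^(0.401) = 1727 K.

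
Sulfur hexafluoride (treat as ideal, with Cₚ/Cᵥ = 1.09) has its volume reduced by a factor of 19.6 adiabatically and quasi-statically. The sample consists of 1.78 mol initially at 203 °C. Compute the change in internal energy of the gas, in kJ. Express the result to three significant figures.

For a reversible adiabat TV^(γ−1) is constant, so T₂ = T₁ (V₁/V₂)^(γ−1).
T₁ = 203 °C = 476.1 K.
T₂ = 476.1 × 19.6^(0.09) = 622.4 K.
Q = 0, so ΔU = W_on_gas = nCᵥΔT with Cᵥ = R/(γ−1) = 92.38 J/(mol·K).
ΔU = 1.78 × 92.38 × (622.4 − 476.1) = 24040 J.

ΔU ≈ 24.0 kJ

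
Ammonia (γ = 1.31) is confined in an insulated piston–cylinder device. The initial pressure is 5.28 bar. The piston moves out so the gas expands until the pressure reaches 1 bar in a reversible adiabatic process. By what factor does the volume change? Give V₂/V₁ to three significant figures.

V₂/V₁ ≈ 3.56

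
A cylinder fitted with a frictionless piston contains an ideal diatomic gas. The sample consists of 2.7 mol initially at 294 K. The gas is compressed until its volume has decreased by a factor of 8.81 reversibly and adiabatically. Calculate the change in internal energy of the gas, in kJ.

ΔU ≈ 22.9 kJ

Adiabatic: T₁V₁^(γ−1) = T₂V₂^(γ−1) ⇒ T₂ = T₁ (V₁/V₂)^(γ−1).
γ = 7/5 for a diatomic ideal gas, so γ−1 = 2/5.
T₂ = 294 × 8.81^(2/5) = 702 K.
Q = 0, so ΔU = W_on_gas = nCᵥΔT with Cᵥ = R/(γ−1) = 20.79 J/(mol·K).
ΔU = 2.7 × 20.79 × (702 − 294) = 22900 J.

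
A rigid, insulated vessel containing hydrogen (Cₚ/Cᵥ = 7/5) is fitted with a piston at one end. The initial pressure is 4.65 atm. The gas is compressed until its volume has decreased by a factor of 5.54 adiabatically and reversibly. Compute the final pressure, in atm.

P₂ ≈ 51.1 atm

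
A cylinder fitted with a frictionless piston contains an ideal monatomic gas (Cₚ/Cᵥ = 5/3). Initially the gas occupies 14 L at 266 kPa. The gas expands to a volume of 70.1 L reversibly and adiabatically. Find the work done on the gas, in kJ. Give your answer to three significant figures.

P₂ = P₁(V₁/V₂)^γ = 266×(14/70.1)^(5/3) = 18.15 kPa.
For a reversible adiabat, W_by_gas = (P₁V₁ − P₂V₂)/(γ−1).
W_by = (266000×0.014 − 18150×0.0701) / (2/3) = 3677 J.
W_on_gas = −W_by = -3677 J.

W ≈ -3.68 kJ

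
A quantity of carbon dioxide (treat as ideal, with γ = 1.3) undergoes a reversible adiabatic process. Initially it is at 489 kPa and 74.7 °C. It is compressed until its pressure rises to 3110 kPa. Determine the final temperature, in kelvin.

Adiabatic: T₂/T₁ = (P₂/P₁)^((γ−1)/γ).
T₁ = 74.7 °C = 347.8 K.
T₂ = 347.8 × (3110/489)^(0.231) = 533.1 K.

T₂ ≈ 533 K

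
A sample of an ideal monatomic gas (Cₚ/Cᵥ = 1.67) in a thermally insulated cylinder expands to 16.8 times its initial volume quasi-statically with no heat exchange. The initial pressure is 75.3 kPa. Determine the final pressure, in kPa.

Adiabatic: P₁V₁^γ = P₂V₂^γ ⇒ P₂ = P₁ (V₁/V₂)^γ.
P₂ = 75.3 × (1/16.8)^(1.67) = 0.6769 kPa.

P₂ ≈ 0.677 kPa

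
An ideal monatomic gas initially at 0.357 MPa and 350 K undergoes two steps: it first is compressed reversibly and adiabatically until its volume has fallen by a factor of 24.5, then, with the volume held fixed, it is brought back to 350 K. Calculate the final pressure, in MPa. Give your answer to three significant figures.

P₃ ≈ 8.75 MPa

For a monatomic ideal gas γ = 5/3.
Adiabatic step (PV^γ = const): P₂ = 0.357×24.5^(5/3) = 73.78 MPa; T₂ = 350×24.5^(2/3) = 2952 K.
Isochoric: P₃ = P₂(T₃/T₂) = 73.78 × (350/2952) = 8.746 MPa.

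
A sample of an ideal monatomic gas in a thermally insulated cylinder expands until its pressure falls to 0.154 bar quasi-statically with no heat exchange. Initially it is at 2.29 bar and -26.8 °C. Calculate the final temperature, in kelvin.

T₂ ≈ 83.7 K

Along an adiabat T P^((1−γ)/γ) is constant, so T₂ = T₁ (P₂/P₁)^((γ−1)/γ).
For a monatomic ideal gas γ = 5/3, so (γ−1)/γ = 2/5.
T₁ = -26.8 °C = 246.3 K.
T₂ = 246.3 × (0.154/2.29)^(2/5) = 83.68 K.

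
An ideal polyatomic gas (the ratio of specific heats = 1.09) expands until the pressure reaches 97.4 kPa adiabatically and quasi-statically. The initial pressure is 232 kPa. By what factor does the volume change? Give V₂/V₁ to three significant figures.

V₂/V₁ ≈ 2.22

From PV^γ = const, V₂/V₁ = (P₁/P₂)^(1/γ).
V₂/V₁ = (232/97.4)^(0.917) = 2.217.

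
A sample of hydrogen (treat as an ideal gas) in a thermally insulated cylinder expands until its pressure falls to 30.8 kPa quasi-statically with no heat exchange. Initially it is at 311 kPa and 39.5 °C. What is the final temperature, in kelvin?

T₂ ≈ 161 K

Along an adiabat T P^((1−γ)/γ) is constant, so T₂ = T₁ (P₂/P₁)^((γ−1)/γ).
For a diatomic ideal gas γ = 7/5, so (γ−1)/γ = 2/7.
T₁ = 39.5 °C = 312.6 K.
T₂ = 312.6 × (30.8/311)^(2/7) = 161.5 K.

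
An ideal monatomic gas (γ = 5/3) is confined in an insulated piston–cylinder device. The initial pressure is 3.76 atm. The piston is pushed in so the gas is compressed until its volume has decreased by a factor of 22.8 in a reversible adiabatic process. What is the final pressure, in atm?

P₂ ≈ 689 atm

Adiabatic: P₁V₁^γ = P₂V₂^γ ⇒ P₂ = P₁ (V₁/V₂)^γ.
P₂ = 3.76 × 22.8^(5/3) = 689.3 atm.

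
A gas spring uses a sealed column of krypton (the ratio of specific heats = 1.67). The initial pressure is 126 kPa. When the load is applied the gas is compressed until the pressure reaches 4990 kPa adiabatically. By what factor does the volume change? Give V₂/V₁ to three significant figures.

V₂/V₁ ≈ 0.110

From PV^γ = const, V₂/V₁ = (P₁/P₂)^(1/γ).
V₂/V₁ = (126/4990)^(0.599) = 0.1105.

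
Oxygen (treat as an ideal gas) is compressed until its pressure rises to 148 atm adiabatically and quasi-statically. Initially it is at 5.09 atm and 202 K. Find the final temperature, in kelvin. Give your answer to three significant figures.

Along an adiabat T P^((1−γ)/γ) is constant, so T₂ = T₁ (P₂/P₁)^((γ−1)/γ).
For a diatomic ideal gas γ = 7/5, so (γ−1)/γ = 2/7.
T₂ = 202 × (148/5.09)^(2/7) = 529.1 K.

T₂ ≈ 529 K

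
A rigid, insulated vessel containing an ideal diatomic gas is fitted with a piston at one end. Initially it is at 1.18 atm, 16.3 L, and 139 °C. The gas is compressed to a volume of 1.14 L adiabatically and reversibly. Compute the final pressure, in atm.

P₂ ≈ 48.9 atm

Since PV^γ is constant along a reversible adiabat, P₂ = P₁ (V₁/V₂)^γ.
γ = 7/5 for a diatomic ideal gas.
P₂ = 1.18 × (16.3/1.14)^(7/5) = 48.9 atm.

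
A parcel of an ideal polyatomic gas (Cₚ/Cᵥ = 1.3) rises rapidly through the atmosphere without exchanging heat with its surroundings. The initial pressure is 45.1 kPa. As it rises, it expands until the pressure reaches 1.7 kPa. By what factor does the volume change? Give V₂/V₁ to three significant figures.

V₂/V₁ ≈ 12.5

From PV^γ = const, V₂/V₁ = (P₁/P₂)^(1/γ).
V₂/V₁ = (45.1/1.7)^(0.769) = 12.45.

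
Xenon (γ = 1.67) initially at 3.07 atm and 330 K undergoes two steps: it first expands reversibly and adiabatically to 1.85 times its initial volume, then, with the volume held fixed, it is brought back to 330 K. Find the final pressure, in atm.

Adiabatic step (PV^γ = const): P₂ = 3.07×(1/1.85)^(1.67) = 1.099 atm; T₂ = 330×(1/1.85)^(0.67) = 218.5 K.
Isochoric: P₃ = P₂(T₃/T₂) = 1.099 × (330/218.5) = 1.659 atm.

P₃ ≈ 1.66 atm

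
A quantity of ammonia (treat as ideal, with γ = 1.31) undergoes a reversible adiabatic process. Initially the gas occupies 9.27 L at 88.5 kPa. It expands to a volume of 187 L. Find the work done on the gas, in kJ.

W ≈ -1.60 kJ

P₂ = P₁(V₁/V₂)^γ = 88.5×(9.27/187)^(1.31) = 1.729 kPa.
For a reversible adiabat, W_by_gas = (P₁V₁ − P₂V₂)/(γ−1).
W_by = (88500×0.00927 − 1729×0.187) / (0.31) = 1604 J.
W_on_gas = −W_by = -1604 J.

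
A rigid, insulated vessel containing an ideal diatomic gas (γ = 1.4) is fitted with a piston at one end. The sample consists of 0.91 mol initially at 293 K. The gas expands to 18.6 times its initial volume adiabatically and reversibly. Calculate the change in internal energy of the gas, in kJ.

For a reversible adiabat TV^(γ−1) is constant, so T₂ = T₁ (V₁/V₂)^(γ−1).
T₂ = 293 × (1/18.6)^(0.4) = 91 K.
Q = 0, so ΔU = W_on_gas = nCᵥΔT with Cᵥ = R/(γ−1) = 20.79 J/(mol·K).
ΔU = 0.91 × 20.79 × (91 − 293) = -3821 J.

ΔU ≈ -3.82 kJ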